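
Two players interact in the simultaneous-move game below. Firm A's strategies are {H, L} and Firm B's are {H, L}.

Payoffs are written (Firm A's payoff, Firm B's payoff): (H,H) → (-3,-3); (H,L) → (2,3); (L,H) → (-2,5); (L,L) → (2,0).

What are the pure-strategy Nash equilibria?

(H, L) and (L, H)

(H, H): Firm A prefers L (-2 > -3); Firm B prefers L (3 > -3) — not an equilibrium.
(H, L): Firm A gets 2 ≥ 2 from L, and Firm B gets 3 ≥ -3 from H — Nash equilibrium.
(L, H): Firm A gets -2 ≥ -3 from H, and Firm B gets 5 ≥ 0 from L — Nash equilibrium.
(L, L): Firm B prefers H (5 > 0) — not an equilibrium.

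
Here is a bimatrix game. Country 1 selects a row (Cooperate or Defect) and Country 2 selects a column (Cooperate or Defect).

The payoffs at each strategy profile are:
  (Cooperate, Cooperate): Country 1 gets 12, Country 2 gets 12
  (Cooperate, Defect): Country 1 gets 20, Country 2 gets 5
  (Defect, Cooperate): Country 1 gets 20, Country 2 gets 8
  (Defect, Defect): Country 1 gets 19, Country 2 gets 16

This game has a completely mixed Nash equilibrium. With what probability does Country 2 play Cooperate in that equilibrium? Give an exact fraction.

1/9

Let y be the probability that Country 2 plays Cooperate. In a completely mixed equilibrium, Country 1 must be indifferent between Cooperate and Defect.
Country 1's expected payoff from Cooperate is 12y + 20(1−y); from Defect it is 20y + 19(1−y).
Setting these equal: −8y + 20 = y + 19, so y = 1/9.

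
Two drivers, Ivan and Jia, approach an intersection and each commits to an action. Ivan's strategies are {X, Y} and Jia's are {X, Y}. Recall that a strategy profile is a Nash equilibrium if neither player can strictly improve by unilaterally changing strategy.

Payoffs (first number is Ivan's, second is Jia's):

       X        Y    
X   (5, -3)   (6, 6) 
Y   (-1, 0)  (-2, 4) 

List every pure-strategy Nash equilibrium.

(X, Y)

(X, X): Jia prefers Y (6 > -3) — not an equilibrium.
(X, Y): Ivan gets 6 ≥ -2 from Y, and Jia gets 6 ≥ -3 from X — Nash equilibrium.
(Y, X): Ivan prefers X (5 > -1); Jia prefers Y (4 > 0) — not an equilibrium.
(Y, Y): Ivan prefers X (6 > -2) — not an equilibrium.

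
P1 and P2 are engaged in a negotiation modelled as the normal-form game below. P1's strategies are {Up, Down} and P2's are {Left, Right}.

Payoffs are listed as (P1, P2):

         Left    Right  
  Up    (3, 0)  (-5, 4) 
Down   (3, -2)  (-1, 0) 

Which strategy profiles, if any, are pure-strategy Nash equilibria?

(Up, Left): P2 prefers Right (4 > 0) — not an equilibrium.
(Up, Right): P1 prefers Down (-1 > -5) — not an equilibrium.
(Down, Left): P2 prefers Right (0 > -2) — not an equilibrium.
(Down, Right): P1 gets -1 ≥ -5 from Up, and P2 gets 0 ≥ -2 from Left — Nash equilibrium.

(Down, Right)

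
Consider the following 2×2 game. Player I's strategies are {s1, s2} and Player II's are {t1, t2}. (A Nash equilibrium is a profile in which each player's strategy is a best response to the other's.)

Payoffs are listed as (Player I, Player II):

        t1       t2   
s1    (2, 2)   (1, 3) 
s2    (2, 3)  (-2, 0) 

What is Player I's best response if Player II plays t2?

s1

Against t2, Player I earns 1 from s1 and -2 from s2.
So s1 is the best response.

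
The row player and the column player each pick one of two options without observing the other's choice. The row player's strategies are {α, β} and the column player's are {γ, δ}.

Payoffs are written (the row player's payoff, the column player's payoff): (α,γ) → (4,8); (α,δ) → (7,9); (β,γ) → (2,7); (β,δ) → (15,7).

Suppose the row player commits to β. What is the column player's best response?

either — both γ and δ are best responses

Against β, the column player earns 7 from γ and 7 from δ.
So either strategy is a best response.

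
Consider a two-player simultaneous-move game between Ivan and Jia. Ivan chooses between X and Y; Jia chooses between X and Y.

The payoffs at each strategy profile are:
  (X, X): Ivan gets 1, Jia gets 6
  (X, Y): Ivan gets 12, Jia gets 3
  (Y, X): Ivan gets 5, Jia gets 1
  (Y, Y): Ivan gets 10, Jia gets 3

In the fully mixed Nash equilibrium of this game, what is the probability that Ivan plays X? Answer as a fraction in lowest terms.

Let x be the probability that Ivan plays X. In a completely mixed equilibrium, Jia must be indifferent between X and Y.
Jia's expected payoff from X is 6x + (1−x); from Y it is 3x + 3(1−x).
Setting these equal: 5x + 1 = 3, so x = 2/5.

2/5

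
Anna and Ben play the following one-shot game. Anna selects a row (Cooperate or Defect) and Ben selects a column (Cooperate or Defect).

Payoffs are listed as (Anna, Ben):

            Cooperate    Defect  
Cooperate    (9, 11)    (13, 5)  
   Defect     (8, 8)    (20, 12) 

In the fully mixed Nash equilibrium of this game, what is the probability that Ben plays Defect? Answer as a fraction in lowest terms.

Let y be the probability that Ben plays Cooperate. In a completely mixed equilibrium, Anna must be indifferent between Cooperate and Defect.
Anna's expected payoff from Cooperate is 9y + 13(1−y); from Defect it is 8y + 20(1−y).
Setting these equal: −4y + 13 = −12y + 20, so y = 7/8.
Therefore Ben plays Defect with probability 1 − 7/8 = 1/8.

1/8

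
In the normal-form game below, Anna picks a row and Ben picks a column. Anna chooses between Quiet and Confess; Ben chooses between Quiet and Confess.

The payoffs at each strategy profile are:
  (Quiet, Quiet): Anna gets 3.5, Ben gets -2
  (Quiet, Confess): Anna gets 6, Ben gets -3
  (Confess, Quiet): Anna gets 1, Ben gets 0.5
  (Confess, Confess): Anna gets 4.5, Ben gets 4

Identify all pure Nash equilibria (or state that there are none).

(Quiet, Quiet): Anna gets 3.5 ≥ 1 from Confess, and Ben gets -2 ≥ -3 from Confess — Nash equilibrium.
(Quiet, Confess): Ben prefers Quiet (-2 > -3) — not an equilibrium.
(Confess, Quiet): Anna prefers Quiet (3.5 > 1); Ben prefers Confess (4 > 0.5) — not an equilibrium.
(Confess, Confess): Anna prefers Quiet (6 > 4.5) — not an equilibrium.

(Quiet, Quiet)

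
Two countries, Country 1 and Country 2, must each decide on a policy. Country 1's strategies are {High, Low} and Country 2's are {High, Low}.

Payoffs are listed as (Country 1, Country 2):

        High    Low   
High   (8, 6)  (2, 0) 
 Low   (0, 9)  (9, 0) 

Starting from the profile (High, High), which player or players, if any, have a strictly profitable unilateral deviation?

Neither

Country 1 at (High, High) earns 8; deviating to Low yields 0 — not better.
Country 2 earns 6; deviating to Low yields 0 — not better.
Neither player can strictly improve; the profile is a Nash equilibrium.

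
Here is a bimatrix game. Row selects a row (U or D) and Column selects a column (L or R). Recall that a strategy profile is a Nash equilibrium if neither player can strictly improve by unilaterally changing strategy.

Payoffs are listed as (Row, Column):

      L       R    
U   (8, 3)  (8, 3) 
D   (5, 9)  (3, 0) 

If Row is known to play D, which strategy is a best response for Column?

L

Against D, Column earns 9 from L and 0 from R.
So L is the best response.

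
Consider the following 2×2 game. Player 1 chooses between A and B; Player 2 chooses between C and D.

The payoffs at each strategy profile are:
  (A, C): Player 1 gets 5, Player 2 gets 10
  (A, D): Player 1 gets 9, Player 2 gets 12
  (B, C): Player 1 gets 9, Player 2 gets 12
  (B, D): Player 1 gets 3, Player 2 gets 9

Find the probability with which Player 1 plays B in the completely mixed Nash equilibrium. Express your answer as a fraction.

Let x be the probability that Player 1 plays A. In a completely mixed equilibrium, Player 2 must be indifferent between C and D.
Player 2's expected payoff from C is 10x + 12(1−x); from D it is 12x + 9(1−x).
Setting these equal: −2x + 12 = 3x + 9, so x = 3/5.
Therefore Player 1 plays B with probability 1 − 3/5 = 2/5.

2/5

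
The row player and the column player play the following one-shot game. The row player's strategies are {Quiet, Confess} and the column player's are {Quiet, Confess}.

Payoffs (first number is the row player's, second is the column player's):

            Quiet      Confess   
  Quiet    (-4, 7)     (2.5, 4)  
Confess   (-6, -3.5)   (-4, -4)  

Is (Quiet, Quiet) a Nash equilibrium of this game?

Yes

At (Quiet, Quiet), the row player earns -4; switching to Confess would give -6, so the row player has no profitable deviation.
The column player earns 7; switching to Confess would give 4, so the column player has no profitable deviation.
Neither player can gain by a unilateral deviation, so this profile is a Nash equilibrium.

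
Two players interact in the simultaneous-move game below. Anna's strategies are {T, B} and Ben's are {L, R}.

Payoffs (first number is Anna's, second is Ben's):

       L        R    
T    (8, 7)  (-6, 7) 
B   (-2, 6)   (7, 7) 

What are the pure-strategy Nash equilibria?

(T, L) and (B, R)

(T, L): Anna gets 8 ≥ -2 from B, and Ben gets 7 ≥ 7 from R — Nash equilibrium.
(T, R): Anna prefers B (7 > -6) — not an equilibrium.
(B, L): Anna prefers T (8 > -2); Ben prefers R (7 > 6) — not an equilibrium.
(B, R): Anna gets 7 ≥ -6 from T, and Ben gets 7 ≥ 6 from L — Nash equilibrium.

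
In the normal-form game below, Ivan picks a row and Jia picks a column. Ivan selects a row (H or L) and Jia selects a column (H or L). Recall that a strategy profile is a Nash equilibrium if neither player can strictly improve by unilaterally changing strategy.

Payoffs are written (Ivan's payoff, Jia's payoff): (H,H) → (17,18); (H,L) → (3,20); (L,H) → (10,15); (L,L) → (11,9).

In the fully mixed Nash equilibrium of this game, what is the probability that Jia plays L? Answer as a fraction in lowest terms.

7/15

Let y be the probability that Jia plays H. In a completely mixed equilibrium, Ivan must be indifferent between H and L.
Ivan's expected payoff from H is 17y + 3(1−y); from L it is 10y + 11(1−y).
Setting these equal: 14y + 3 = −y + 11, so y = 8/15.
Therefore Jia plays L with probability 1 − 8/15 = 7/15.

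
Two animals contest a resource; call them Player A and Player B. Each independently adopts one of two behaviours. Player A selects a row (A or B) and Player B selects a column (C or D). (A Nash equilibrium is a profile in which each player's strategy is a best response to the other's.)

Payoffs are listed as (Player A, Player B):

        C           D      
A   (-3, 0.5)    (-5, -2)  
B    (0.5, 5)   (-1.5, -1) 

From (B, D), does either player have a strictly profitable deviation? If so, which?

Player A at (B, D) earns -1.5; deviating to A yields -5 — not better.
Player B earns -1; deviating to C yields 5 — a strict improvement.
Only Player B has a strictly profitable deviation.

Player B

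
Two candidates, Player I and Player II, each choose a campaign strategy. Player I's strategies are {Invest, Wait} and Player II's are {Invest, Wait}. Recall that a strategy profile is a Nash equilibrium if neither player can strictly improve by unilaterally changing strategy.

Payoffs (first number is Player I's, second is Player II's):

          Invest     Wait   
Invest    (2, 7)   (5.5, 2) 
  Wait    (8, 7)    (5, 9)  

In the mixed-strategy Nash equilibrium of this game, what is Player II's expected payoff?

First find p, the probability Player I plays Invest, from Player II's indifference between Invest and Wait: 7p + 7(1−p) = 2p + 9(1−p), giving p = 2/7.
Since Player II is indifferent in equilibrium, Player II's expected payoff equals the payoff from either column against (2/7, 5/7). Using Invest: 7(2/7) + 7(5/7) = 7.

7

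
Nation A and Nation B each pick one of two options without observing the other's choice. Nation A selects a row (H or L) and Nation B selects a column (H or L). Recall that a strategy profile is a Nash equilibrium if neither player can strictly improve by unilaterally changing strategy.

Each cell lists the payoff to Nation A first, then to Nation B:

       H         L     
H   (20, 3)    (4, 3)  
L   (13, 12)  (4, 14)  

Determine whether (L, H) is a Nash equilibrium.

At (L, H), Nation A earns 13; switching to H would give 20, so Nation A would deviate.
Nation B earns 12; switching to L would give 14, so Nation B would deviate.
Since at least one player can profitably deviate, this is not a Nash equilibrium.

No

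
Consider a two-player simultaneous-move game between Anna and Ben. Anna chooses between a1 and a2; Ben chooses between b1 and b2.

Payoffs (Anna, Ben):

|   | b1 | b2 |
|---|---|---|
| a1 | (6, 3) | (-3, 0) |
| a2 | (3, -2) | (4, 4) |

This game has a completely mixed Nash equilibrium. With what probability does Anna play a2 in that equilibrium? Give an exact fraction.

1/3

Let x be the probability that Anna plays a1. In a completely mixed equilibrium, Ben must be indifferent between b1 and b2.
Ben's expected payoff from b1 is 3x − 2(1−x); from b2 it is 4(1−x).
Setting these equal: 5x − 2 = −4x + 4, so x = 2/3.
Therefore Anna plays a2 with probability 1 − 2/3 = 1/3.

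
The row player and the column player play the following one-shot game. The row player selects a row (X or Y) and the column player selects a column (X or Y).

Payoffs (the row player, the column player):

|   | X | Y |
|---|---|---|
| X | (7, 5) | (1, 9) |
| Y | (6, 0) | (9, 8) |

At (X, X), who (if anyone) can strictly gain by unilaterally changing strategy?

The row player at (X, X) earns 7; deviating to Y yields 6 — not better.
The column player earns 5; deviating to Y yields 9 — a strict improvement.
Only the column player has a strictly profitable deviation.

The column player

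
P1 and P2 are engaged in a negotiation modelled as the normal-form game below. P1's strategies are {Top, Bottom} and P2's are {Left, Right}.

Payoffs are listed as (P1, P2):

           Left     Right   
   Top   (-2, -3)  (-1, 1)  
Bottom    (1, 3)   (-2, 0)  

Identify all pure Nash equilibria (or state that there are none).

(Top, Left): P1 prefers Bottom (1 > -2); P2 prefers Right (1 > -3) — not an equilibrium.
(Top, Right): P1 gets -1 ≥ -2 from Bottom, and P2 gets 1 ≥ -3 from Left — Nash equilibrium.
(Bottom, Left): P1 gets 1 ≥ -2 from Top, and P2 gets 3 ≥ 0 from Right — Nash equilibrium.
(Bottom, Right): P1 prefers Top (-1 > -2); P2 prefers Left (3 > 0) — not an equilibrium.

(Top, Right) and (Bottom, Left)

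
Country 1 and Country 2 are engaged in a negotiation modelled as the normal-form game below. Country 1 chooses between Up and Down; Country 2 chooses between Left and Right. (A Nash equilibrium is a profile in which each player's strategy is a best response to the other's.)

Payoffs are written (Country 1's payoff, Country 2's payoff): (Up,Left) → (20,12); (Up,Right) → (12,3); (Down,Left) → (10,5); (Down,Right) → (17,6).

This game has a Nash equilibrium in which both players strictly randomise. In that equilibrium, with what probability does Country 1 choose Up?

1/10

Let x be the probability that Country 1 plays Up. In a completely mixed equilibrium, Country 2 must be indifferent between Left and Right.
Country 2's expected payoff from Left is 12x + 5(1−x); from Right it is 3x + 6(1−x).
Setting these equal: 7x + 5 = −3x + 6, so x = 1/10.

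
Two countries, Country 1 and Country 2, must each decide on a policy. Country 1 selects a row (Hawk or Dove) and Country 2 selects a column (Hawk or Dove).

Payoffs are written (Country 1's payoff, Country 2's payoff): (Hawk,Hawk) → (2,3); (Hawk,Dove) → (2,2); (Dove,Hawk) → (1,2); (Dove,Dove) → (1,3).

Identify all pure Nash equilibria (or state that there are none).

(Hawk, Hawk): Country 1 gets 2 ≥ 1 from Dove, and Country 2 gets 3 ≥ 2 from Dove — Nash equilibrium.
(Hawk, Dove): Country 2 prefers Hawk (3 > 2) — not an equilibrium.
(Dove, Hawk): Country 1 prefers Hawk (2 > 1); Country 2 prefers Dove (3 > 2) — not an equilibrium.
(Dove, Dove): Country 1 prefers Hawk (2 > 1) — not an equilibrium.

(Hawk, Hawk)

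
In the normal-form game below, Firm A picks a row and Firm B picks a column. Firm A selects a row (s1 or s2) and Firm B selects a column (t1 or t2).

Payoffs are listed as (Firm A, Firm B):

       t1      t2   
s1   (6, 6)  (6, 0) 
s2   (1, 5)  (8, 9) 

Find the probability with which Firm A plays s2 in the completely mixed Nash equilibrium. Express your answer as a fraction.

3/5

Let p be the probability that Firm A plays s1. In a completely mixed equilibrium, Firm B must be indifferent between t1 and t2.
Firm B's expected payoff from t1 is 6p + 5(1−p); from t2 it is 9(1−p).
Setting these equal: p + 5 = −9p + 9, so p = 2/5.
Therefore Firm A plays s2 with probability 1 − 2/5 = 3/5.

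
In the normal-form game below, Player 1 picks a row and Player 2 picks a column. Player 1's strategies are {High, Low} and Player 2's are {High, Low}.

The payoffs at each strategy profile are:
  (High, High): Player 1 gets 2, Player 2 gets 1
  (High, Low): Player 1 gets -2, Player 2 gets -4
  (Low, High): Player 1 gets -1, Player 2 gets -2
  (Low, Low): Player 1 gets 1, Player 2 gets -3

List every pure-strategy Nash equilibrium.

(High, High)

(High, High): Player 1 gets 2 ≥ -1 from Low, and Player 2 gets 1 ≥ -4 from Low — Nash equilibrium.
(High, Low): Player 1 prefers Low (1 > -2); Player 2 prefers High (1 > -4) — not an equilibrium.
(Low, High): Player 1 prefers High (2 > -1) — not an equilibrium.
(Low, Low): Player 2 prefers High (-2 > -3) — not an equilibrium.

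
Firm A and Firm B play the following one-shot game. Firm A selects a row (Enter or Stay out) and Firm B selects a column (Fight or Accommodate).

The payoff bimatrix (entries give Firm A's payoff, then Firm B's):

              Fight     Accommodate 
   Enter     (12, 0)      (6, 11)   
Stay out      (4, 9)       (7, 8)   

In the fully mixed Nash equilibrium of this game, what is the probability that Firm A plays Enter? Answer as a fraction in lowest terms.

1/12

Let r be the probability that Firm A plays Enter. In a completely mixed equilibrium, Firm B must be indifferent between Fight and Accommodate.
Firm B's expected payoff from Fight is 9(1−r); from Accommodate it is 11r + 8(1−r).
Setting these equal: −9r + 9 = 3r + 8, so r = 1/12.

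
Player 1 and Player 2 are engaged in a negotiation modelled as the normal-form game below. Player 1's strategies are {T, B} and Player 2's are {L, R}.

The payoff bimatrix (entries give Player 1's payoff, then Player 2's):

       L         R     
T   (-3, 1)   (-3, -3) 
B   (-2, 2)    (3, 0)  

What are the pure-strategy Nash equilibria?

(T, L): Player 1 prefers B (-2 > -3) — not an equilibrium.
(T, R): Player 1 prefers B (3 > -3); Player 2 prefers L (1 > -3) — not an equilibrium.
(B, L): Player 1 gets -2 ≥ -3 from T, and Player 2 gets 2 ≥ 0 from R — Nash equilibrium.
(B, R): Player 2 prefers L (2 > 0) — not an equilibrium.

(B, L)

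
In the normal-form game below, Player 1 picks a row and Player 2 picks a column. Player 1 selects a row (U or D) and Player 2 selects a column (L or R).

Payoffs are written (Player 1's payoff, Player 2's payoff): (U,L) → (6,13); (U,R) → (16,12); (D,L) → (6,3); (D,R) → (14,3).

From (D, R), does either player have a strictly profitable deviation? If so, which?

Player 1 at (D, R) earns 14; deviating to U yields 16 — a strict improvement.
Player 2 earns 3; deviating to L yields 3 — not better.
Only Player 1 has a strictly profitable deviation.

Player 1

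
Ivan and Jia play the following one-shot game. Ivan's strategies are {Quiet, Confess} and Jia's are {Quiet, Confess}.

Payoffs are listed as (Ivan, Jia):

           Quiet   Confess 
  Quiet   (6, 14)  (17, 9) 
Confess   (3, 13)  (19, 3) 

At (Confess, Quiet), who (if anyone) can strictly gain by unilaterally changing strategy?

Ivan

Ivan at (Confess, Quiet) earns 3; deviating to Quiet yields 6 — a strict improvement.
Jia earns 13; deviating to Confess yields 3 — not better.
Only Ivan has a strictly profitable deviation.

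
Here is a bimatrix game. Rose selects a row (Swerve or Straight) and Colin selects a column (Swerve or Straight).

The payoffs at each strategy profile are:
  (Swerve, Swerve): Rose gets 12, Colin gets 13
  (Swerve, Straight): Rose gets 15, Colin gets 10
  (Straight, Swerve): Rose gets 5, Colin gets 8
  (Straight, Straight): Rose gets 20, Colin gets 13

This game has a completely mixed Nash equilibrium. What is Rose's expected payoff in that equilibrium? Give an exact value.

First find q, the probability Colin plays Swerve, from Rose's indifference between Swerve and Straight: 12q + 15(1−q) = 5q + 20(1−q), giving q = 5/12.
Since Rose is indifferent in equilibrium, Rose's expected payoff equals the payoff from either row against (5/12, 7/12). Using Swerve: 12(5/12) + 15(7/12) = 55/4.

55/4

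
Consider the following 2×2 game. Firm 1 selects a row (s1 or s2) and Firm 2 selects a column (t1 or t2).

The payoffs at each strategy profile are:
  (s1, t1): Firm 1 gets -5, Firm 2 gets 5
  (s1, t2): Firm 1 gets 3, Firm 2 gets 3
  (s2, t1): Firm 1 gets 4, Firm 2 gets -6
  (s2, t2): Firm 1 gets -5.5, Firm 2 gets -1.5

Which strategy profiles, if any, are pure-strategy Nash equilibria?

none

(s1, t1): Firm 1 prefers s2 (4 > -5) — not an equilibrium.
(s1, t2): Firm 2 prefers t1 (5 > 3) — not an equilibrium.
(s2, t1): Firm 2 prefers t2 (-1.5 > -6) — not an equilibrium.
(s2, t2): Firm 1 prefers s1 (3 > -5.5) — not an equilibrium.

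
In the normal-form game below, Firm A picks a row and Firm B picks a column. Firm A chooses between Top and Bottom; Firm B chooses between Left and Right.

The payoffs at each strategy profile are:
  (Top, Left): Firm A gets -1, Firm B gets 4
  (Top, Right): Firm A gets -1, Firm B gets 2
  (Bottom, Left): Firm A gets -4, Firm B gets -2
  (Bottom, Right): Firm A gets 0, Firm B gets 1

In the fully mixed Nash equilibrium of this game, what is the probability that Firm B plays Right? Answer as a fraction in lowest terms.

Let y be the probability that Firm B plays Left. In a completely mixed equilibrium, Firm A must be indifferent between Top and Bottom.
Firm A's expected payoff from Top is −y − (1−y); from Bottom it is −4y.
Setting these equal: -1 = −4y, so y = 1/4.
Therefore Firm B plays Right with probability 1 − 1/4 = 3/4.

3/4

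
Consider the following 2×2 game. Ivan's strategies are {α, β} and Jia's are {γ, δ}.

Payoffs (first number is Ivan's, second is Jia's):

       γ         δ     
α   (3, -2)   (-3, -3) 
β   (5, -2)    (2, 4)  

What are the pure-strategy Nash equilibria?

(α, γ): Ivan prefers β (5 > 3) — not an equilibrium.
(α, δ): Ivan prefers β (2 > -3); Jia prefers γ (-2 > -3) — not an equilibrium.
(β, γ): Jia prefers δ (4 > -2) — not an equilibrium.
(β, δ): Ivan gets 2 ≥ -3 from α, and Jia gets 4 ≥ -2 from γ — Nash equilibrium.

(β, δ)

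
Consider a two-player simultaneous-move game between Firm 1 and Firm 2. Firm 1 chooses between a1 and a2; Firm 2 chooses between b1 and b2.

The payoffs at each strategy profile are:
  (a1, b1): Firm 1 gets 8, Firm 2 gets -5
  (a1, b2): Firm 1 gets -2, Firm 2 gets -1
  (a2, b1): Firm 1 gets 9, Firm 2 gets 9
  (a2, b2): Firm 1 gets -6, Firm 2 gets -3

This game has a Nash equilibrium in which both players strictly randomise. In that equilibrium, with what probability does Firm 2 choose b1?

Let q be the probability that Firm 2 plays b1. In a completely mixed equilibrium, Firm 1 must be indifferent between a1 and a2.
Firm 1's expected payoff from a1 is 8q − 2(1−q); from a2 it is 9q − 6(1−q).
Setting these equal: 10q − 2 = 15q − 6, so q = 4/5.

4/5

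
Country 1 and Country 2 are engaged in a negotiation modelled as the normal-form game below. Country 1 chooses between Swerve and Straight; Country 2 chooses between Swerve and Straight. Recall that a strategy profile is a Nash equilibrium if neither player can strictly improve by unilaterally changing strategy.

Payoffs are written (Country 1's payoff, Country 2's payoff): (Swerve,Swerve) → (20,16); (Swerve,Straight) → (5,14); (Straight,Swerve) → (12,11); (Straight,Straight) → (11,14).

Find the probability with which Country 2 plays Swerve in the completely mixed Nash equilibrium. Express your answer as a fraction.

Let q be the probability that Country 2 plays Swerve. In a completely mixed equilibrium, Country 1 must be indifferent between Swerve and Straight.
Country 1's expected payoff from Swerve is 20q + 5(1−q); from Straight it is 12q + 11(1−q).
Setting these equal: 15q + 5 = q + 11, so q = 3/7.

3/7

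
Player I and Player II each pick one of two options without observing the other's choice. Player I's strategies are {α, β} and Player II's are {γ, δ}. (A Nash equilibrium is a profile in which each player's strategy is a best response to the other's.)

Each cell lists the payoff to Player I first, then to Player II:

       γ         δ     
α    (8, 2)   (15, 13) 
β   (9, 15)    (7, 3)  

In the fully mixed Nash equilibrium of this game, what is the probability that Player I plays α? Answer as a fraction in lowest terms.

12/23

Let x be the probability that Player I plays α. In a completely mixed equilibrium, Player II must be indifferent between γ and δ.
Player II's expected payoff from γ is 2x + 15(1−x); from δ it is 13x + 3(1−x).
Setting these equal: −13x + 15 = 10x + 3, so x = 12/23.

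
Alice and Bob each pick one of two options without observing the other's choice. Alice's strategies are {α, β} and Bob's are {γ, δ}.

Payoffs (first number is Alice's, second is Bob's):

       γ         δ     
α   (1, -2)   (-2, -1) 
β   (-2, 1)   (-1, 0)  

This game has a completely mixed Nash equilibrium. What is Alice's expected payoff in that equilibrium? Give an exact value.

-5/4

First find y, the probability Bob plays γ, from Alice's indifference between α and β: y − 2(1−y) = −2y − (1−y), giving y = 1/4.
Since Alice is indifferent in equilibrium, Alice's expected payoff equals the payoff from either row against (1/4, 3/4). Using α: (1/4) − 2(3/4) = -5/4.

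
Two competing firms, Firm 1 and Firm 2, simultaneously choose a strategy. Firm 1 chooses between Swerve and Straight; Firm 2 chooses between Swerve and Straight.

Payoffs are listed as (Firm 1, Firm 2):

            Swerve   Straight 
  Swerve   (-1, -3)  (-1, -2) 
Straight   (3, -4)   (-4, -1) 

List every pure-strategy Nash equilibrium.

(Swerve, Straight)

(Swerve, Swerve): Firm 1 prefers Straight (3 > -1); Firm 2 prefers Straight (-2 > -3) — not an equilibrium.
(Swerve, Straight): Firm 1 gets -1 ≥ -4 from Straight, and Firm 2 gets -2 ≥ -3 from Swerve — Nash equilibrium.
(Straight, Swerve): Firm 2 prefers Straight (-1 > -4) — not an equilibrium.
(Straight, Straight): Firm 1 prefers Swerve (-1 > -4) — not an equilibrium.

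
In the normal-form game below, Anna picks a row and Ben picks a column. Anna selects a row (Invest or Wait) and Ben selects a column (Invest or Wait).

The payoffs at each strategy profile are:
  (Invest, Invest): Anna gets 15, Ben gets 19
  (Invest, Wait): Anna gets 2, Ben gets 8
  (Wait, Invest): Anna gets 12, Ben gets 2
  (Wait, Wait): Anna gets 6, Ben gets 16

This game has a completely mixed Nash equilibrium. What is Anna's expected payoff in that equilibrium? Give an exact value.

66/7

First find q, the probability Ben plays Invest, from Anna's indifference between Invest and Wait: 15q + 2(1−q) = 12q + 6(1−q), giving q = 4/7.
Since Anna is indifferent in equilibrium, Anna's expected payoff equals the payoff from either row against (4/7, 3/7). Using Invest: 15(4/7) + 2(3/7) = 66/7.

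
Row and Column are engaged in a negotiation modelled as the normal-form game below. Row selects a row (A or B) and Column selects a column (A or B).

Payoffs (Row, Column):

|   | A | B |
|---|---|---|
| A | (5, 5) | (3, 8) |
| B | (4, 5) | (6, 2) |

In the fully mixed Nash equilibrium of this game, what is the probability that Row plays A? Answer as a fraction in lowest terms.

Let r be the probability that Row plays A. In a completely mixed equilibrium, Column must be indifferent between A and B.
Column's expected payoff from A is 5r + 5(1−r); from B it is 8r + 2(1−r).
Setting these equal: 5 = 6r + 2, so r = 1/2.

1/2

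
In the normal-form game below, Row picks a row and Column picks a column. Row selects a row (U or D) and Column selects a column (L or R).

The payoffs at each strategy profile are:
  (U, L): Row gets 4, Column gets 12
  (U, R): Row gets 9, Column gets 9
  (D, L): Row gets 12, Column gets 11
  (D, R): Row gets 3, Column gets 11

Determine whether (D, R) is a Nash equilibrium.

No

At (D, R), Row earns 3; switching to U would give 9, so Row would deviate.
Column earns 11; switching to L would give 11, so Column has no profitable deviation.
Since at least one player can profitably deviate, this is not a Nash equilibrium.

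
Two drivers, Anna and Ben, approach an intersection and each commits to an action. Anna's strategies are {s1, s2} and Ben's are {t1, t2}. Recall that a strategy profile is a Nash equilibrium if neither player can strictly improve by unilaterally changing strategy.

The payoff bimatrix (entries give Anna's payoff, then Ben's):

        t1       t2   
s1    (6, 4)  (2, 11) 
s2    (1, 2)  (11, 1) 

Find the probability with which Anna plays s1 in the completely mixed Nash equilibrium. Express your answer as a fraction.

1/8

Let x be the probability that Anna plays s1. In a completely mixed equilibrium, Ben must be indifferent between t1 and t2.
Ben's expected payoff from t1 is 4x + 2(1−x); from t2 it is 11x + (1−x).
Setting these equal: 2x + 2 = 10x + 1, so x = 1/8.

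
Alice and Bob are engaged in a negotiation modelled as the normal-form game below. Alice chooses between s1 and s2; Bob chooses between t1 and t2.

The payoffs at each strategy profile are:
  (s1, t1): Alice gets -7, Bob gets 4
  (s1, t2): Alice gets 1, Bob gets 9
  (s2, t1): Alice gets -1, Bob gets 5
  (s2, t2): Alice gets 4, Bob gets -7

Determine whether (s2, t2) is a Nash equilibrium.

No

At (s2, t2), Alice earns 4; switching to s1 would give 1, so Alice has no profitable deviation.
Bob earns -7; switching to t1 would give 5, so Bob would deviate.
Since at least one player can profitably deviate, this is not a Nash equilibrium.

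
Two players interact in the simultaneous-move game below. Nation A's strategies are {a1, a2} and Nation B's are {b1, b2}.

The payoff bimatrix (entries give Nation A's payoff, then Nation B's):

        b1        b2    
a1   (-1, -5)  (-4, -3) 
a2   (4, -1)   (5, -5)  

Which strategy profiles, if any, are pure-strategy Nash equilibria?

(a2, b1)

(a1, b1): Nation A prefers a2 (4 > -1); Nation B prefers b2 (-3 > -5) — not an equilibrium.
(a1, b2): Nation A prefers a2 (5 > -4) — not an equilibrium.
(a2, b1): Nation A gets 4 ≥ -1 from a1, and Nation B gets -1 ≥ -5 from b2 — Nash equilibrium.
(a2, b2): Nation B prefers b1 (-1 > -5) — not an equilibrium.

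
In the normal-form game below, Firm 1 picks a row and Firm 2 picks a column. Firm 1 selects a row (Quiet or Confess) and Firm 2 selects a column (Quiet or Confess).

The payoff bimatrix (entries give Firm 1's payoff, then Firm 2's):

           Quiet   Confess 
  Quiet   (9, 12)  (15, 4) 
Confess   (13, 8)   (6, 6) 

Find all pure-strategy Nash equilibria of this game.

(Confess, Quiet)

(Quiet, Quiet): Firm 1 prefers Confess (13 > 9) — not an equilibrium.
(Quiet, Confess): Firm 2 prefers Quiet (12 > 4) — not an equilibrium.
(Confess, Quiet): Firm 1 gets 13 ≥ 9 from Quiet, and Firm 2 gets 8 ≥ 6 from Confess — Nash equilibrium.
(Confess, Confess): Firm 1 prefers Quiet (15 > 6); Firm 2 prefers Quiet (8 > 6) — not an equilibrium.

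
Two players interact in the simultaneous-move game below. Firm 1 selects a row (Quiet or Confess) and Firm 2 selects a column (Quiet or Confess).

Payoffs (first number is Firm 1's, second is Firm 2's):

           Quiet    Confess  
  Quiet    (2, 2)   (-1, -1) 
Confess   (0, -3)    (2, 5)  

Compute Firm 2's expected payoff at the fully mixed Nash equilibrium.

First find x, the probability Firm 1 plays Quiet, from Firm 2's indifference between Quiet and Confess: 2x − 3(1−x) = −x + 5(1−x), giving x = 8/11.
Since Firm 2 is indifferent in equilibrium, Firm 2's expected payoff equals the payoff from either column against (8/11, 3/11). Using Quiet: 2(8/11) − 3(3/11) = 7/11.

7/11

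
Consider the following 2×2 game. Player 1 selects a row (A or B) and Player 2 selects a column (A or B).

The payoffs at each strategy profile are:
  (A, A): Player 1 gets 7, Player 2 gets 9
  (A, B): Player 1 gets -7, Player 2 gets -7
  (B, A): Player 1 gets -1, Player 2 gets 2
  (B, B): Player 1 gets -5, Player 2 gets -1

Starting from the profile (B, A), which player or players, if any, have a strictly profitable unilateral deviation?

Player 1

Player 1 at (B, A) earns -1; deviating to A yields 7 — a strict improvement.
Player 2 earns 2; deviating to B yields -1 — not better.
Only Player 1 has a strictly profitable deviation.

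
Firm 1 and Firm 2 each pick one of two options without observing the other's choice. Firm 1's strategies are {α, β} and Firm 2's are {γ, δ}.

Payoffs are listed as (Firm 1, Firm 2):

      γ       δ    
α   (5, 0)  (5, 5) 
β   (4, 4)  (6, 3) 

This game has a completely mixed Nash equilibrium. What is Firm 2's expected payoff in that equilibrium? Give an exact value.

10/3

First find x, the probability Firm 1 plays α, from Firm 2's indifference between γ and δ: 4(1−x) = 5x + 3(1−x), giving x = 1/6.
Since Firm 2 is indifferent in equilibrium, Firm 2's expected payoff equals the payoff from either column against (1/6, 5/6). Using γ: 4(5/6) = 10/3.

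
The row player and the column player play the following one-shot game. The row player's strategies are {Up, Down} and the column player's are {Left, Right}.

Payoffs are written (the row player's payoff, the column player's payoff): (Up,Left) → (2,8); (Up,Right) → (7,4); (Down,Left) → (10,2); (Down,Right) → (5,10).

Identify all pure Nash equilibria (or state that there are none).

none

(Up, Left): the row player prefers Down (10 > 2) — not an equilibrium.
(Up, Right): the column player prefers Left (8 > 4) — not an equilibrium.
(Down, Left): the column player prefers Right (10 > 2) — not an equilibrium.
(Down, Right): the row player prefers Up (7 > 5) — not an equilibrium.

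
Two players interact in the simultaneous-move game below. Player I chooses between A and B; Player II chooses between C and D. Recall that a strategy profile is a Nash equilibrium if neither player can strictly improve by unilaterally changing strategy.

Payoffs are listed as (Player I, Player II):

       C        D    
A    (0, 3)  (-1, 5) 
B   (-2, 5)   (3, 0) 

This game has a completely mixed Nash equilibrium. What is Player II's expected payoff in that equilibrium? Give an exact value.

25/7

First find x, the probability Player I plays A, from Player II's indifference between C and D: 3x + 5(1−x) = 5x, giving x = 5/7.
Since Player II is indifferent in equilibrium, Player II's expected payoff equals the payoff from either column against (5/7, 2/7). Using C: 3(5/7) + 5(2/7) = 25/7.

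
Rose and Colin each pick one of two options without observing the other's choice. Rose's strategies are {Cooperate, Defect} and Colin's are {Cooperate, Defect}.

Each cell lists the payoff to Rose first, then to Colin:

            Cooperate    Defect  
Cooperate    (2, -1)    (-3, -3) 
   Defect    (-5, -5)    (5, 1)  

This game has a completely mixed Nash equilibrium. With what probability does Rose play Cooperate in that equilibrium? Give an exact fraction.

3/4

Let r be the probability that Rose plays Cooperate. In a completely mixed equilibrium, Colin must be indifferent between Cooperate and Defect.
Colin's expected payoff from Cooperate is −r − 5(1−r); from Defect it is −3r + (1−r).
Setting these equal: 4r − 5 = −4r + 1, so r = 3/4.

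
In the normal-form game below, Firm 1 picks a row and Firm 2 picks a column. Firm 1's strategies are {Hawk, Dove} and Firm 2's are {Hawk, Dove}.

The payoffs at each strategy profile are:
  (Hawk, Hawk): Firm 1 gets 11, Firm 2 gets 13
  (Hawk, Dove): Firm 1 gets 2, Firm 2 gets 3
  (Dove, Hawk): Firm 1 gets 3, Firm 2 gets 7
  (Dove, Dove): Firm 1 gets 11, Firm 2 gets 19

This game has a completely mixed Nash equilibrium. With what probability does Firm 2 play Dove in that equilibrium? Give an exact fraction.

Let y be the probability that Firm 2 plays Hawk. In a completely mixed equilibrium, Firm 1 must be indifferent between Hawk and Dove.
Firm 1's expected payoff from Hawk is 11y + 2(1−y); from Dove it is 3y + 11(1−y).
Setting these equal: 9y + 2 = −8y + 11, so y = 9/17.
Therefore Firm 2 plays Dove with probability 1 − 9/17 = 8/17.

8/17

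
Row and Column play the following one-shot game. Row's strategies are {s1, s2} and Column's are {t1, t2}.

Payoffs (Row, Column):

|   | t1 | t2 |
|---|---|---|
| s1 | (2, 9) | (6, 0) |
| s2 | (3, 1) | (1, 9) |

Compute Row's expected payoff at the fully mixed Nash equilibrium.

8/3

First find q, the probability Column plays t1, from Row's indifference between s1 and s2: 2q + 6(1−q) = 3q + (1−q), giving q = 5/6.
Since Row is indifferent in equilibrium, Row's expected payoff equals the payoff from either row against (5/6, 1/6). Using s1: 2(5/6) + 6(1/6) = 8/3.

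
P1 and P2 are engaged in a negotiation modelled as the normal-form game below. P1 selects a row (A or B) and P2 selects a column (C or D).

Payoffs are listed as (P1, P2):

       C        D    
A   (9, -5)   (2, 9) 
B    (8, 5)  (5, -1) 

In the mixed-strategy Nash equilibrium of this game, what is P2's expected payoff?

2

First find x, the probability P1 plays A, from P2's indifference between C and D: −5x + 5(1−x) = 9x − (1−x), giving x = 3/10.
Since P2 is indifferent in equilibrium, P2's expected payoff equals the payoff from either column against (3/10, 7/10). Using C: −5(3/10) + 5(7/10) = 2.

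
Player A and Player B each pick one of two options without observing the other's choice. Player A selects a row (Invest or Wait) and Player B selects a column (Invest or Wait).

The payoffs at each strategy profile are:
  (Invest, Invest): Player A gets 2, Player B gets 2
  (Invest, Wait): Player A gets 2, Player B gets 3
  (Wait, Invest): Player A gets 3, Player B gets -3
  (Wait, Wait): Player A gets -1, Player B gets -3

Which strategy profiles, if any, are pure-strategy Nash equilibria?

(Invest, Wait) and (Wait, Invest)

(Invest, Invest): Player A prefers Wait (3 > 2); Player B prefers Wait (3 > 2) — not an equilibrium.
(Invest, Wait): Player A gets 2 ≥ -1 from Wait, and Player B gets 3 ≥ 2 from Invest — Nash equilibrium.
(Wait, Invest): Player A gets 3 ≥ 2 from Invest, and Player B gets -3 ≥ -3 from Wait — Nash equilibrium.
(Wait, Wait): Player A prefers Invest (2 > -1) — not an equilibrium.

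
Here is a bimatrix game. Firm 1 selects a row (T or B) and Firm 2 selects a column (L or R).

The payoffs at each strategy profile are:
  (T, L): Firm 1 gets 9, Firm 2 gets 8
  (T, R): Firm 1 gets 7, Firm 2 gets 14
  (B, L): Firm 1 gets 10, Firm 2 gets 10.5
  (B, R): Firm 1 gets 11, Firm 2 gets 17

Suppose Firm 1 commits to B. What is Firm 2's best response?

R

Against B, Firm 2 earns 10.5 from L and 17 from R.
So R is the best response.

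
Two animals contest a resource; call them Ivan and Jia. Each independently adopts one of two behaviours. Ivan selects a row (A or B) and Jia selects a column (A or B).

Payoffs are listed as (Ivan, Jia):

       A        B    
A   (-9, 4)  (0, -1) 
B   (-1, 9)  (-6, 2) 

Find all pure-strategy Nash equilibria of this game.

(B, A)

(A, A): Ivan prefers B (-1 > -9) — not an equilibrium.
(A, B): Jia prefers A (4 > -1) — not an equilibrium.
(B, A): Ivan gets -1 ≥ -9 from A, and Jia gets 9 ≥ 2 from B — Nash equilibrium.
(B, B): Ivan prefers A (0 > -6); Jia prefers A (9 > 2) — not an equilibrium.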